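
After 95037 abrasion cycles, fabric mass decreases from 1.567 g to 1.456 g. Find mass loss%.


Formula: Mass loss% = ((m_before - m_after) / m_before) * 100
Step 1: Mass loss = 1.567 - 1.456 = 0.111 g
Step 2: Ratio = 0.111 / 1.567 = 0.070836
Step 3: Mass loss% = 0.070836 * 100 = 7.0836% ≈ 7.08%

7.08%


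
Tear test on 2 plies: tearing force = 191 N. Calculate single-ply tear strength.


Formula: Per-ply strength = Total force / Number of plies
Per-ply = 191 N / 2
Per-ply = 95.5 N

95.5 N


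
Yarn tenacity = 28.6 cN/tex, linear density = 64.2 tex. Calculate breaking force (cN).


Formula: Breaking force = Tenacity * Linear density
F = 28.6 cN/tex * 64.2 tex
F = 1836.12 cN

1836.12 cN


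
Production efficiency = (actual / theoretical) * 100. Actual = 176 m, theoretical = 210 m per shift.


Formula: Efficiency% = (Actual output / Theoretical output) * 100
Efficiency% = (176 / 210) * 100
Efficiency% = 0.838095 * 100 = 83.8095% ≈ 83.8%

83.8%


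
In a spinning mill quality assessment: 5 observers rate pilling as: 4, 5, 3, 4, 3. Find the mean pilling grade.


Formula: Mean = sum / count
Sum = 4 + 5 + 3 + 4 + 3 = 19
Mean = 19 / 5 = 3.8

3.8


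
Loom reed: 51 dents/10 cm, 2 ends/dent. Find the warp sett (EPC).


Formula: EPC = (dents per 10 cm * ends per dent) / 10
Step 1: Total ends per 10 cm = 51 * 2 = 102
Step 2: EPC = 102 / 10 = 10.2 ends/cm

10.2 ends/cm


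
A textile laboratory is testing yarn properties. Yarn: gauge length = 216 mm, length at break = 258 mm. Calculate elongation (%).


Formula: Elongation (%) = ((L_break - L0) / L0) * 100
Step 1: Extension = 258 - 216 = 42 mm
Step 2: Elongation = (42 / 216) * 100
Step 3: Elongation = 0.194444 * 100 = 19.4444% ≈ 19.4%

19.4%


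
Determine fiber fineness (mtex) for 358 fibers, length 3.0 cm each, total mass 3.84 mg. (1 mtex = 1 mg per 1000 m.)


Formula: fineness (mtex) = mass (mg) / total length (km) = (mass_mg / total_length_m) * 1000
Step 1: Convert fiber length: 3.0 cm = 0.03 m
Step 2: Total fiber length = 358 * 0.03 = 10.74 m
Step 3: Linear density = 3.84 mg / 10.74 m = 0.3575 mg/m
Step 4: fineness = 0.3575 * 1000 = 357.5 mtex

357.5 mtex


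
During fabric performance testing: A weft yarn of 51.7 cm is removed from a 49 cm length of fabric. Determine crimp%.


Formula: Crimp% = ((L_yarn - L_fabric) / L_fabric) * 100
Step 1: Extension = 51.7 - 49 = 2.7 cm
Step 2: Crimp% = (2.7 / 49) * 100
Step 3: Crimp% = 0.055102 * 100 = 5.5102% ≈ 5.5%

5.5%


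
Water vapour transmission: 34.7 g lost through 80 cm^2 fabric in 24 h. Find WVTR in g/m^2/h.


Formula: WVTR = mass_loss / (area * time)
Step 1: Convert area: 80 cm^2 = 0.008 m^2
Step 2: WVTR = 34.7 g / (0.008 m^2 * 24 h)
Step 3: WVTR = 34.7 / 0.192 = 180.7 g/m^2/h

180.7 g/m^2/h


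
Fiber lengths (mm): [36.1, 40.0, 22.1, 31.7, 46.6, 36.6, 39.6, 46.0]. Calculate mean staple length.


Formula: Mean = sum of lengths / count
Sum = 36.1 + 40.0 + 22.1 + 31.7 + 46.6 + 36.6 + 39.6 + 46.0
Sum = 298.7 mm
Mean = 298.7 / 8 = 37.34 mm

37.34 mm


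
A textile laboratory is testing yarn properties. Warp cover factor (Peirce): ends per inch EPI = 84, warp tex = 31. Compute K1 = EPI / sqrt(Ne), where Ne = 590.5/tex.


Formula: K1 = EPI / sqrt(Ne), with Ne = 590.5 / tex_warp
Step 1: Ne = 590.5 / 31 = 19.048
Step 2: sqrt(Ne) = sqrt(19.048) = 4.3644
Step 3: K1 = 84 / 4.3644 = 19.2

19.2


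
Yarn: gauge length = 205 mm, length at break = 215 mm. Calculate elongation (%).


Formula: Elongation (%) = ((L_break - L0) / L0) * 100
Step 1: Extension = 215 - 205 = 10 mm
Step 2: Elongation = (10 / 205) * 100
Step 3: Elongation = 0.04878 * 100 = 4.878% ≈ 4.9%

4.9%


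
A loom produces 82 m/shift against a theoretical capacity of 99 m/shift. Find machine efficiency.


Formula: Efficiency% = (Actual output / Theoretical output) * 100
Efficiency% = (82 / 99) * 100
Efficiency% = 0.828283 * 100 = 82.8283% ≈ 82.8%

82.8%


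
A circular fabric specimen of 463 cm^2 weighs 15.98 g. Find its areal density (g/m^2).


Formula: GSM = mass_g / area_m2
Step 1: Convert area: 463 cm^2 = 463 / 10000 = 0.0463 m^2
Step 2: GSM = 15.98 g / 0.0463 m^2 = 345.1 g/m^2

345.1 g/m^2


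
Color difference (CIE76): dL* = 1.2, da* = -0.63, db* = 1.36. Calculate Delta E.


Formula: Delta E = sqrt(dL*^2 + da*^2 + db*^2)
Step 1: dL*^2 = 1.2^2 = 1.44
Step 2: da*^2 = (-0.63)^2 = 0.3969
Step 3: db*^2 = 1.36^2 = 1.8496
Step 4: Sum = 1.44 + 0.3969 + 1.8496 = 3.6865
Step 5: Delta E = sqrt(3.6865) = 1.92

1.92 Delta E


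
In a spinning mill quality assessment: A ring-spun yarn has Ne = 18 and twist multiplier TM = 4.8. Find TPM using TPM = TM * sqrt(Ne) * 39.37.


Formula: TPM = TM * sqrt(Ne) * 39.37
Step 1: sqrt(Ne) = sqrt(18) = 4.2426
Step 2: TM * sqrt(Ne) = 4.8 * 4.2426 = 20.3645
Step 3: TPM = 20.3645 * 39.37 = 802 twists/m

802 twists/m


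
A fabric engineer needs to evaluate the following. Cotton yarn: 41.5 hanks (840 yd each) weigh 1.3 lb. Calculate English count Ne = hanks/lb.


Formula: Ne = hanks / mass_lb
Substituting: Ne = 41.5 / 1.3
Ne = 31.9

31.9 Ne


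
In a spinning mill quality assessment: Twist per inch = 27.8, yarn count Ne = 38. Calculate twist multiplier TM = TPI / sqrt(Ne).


Formula: TM = TPI / sqrt(Ne)
Step 1: sqrt(Ne) = sqrt(38) = 6.1644
Step 2: TM = 27.8 / 6.1644 = 4.51

4.51 TM


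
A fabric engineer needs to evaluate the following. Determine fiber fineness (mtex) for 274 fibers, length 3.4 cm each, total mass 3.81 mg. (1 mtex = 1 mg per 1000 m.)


Formula: fineness (mtex) = mass (mg) / total length (km) = (mass_mg / total_length_m) * 1000
Step 1: Convert fiber length: 3.4 cm = 0.034 m
Step 2: Total fiber length = 274 * 0.034 = 9.316 m
Step 3: Linear density = 3.81 mg / 9.316 m = 0.4090 mg/m
Step 4: fineness = 0.4090 * 1000 = 409.0 mtex

409.0 mtex


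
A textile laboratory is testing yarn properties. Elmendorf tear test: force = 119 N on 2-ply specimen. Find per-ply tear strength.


Formula: Per-ply strength = Total force / Number of plies
Per-ply = 119 N / 2
Per-ply = 59.5 N

59.5 N


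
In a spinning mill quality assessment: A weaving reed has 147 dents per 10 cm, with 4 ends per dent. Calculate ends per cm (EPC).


Formula: EPC = (dents per 10 cm * ends per dent) / 10
Step 1: Total ends per 10 cm = 147 * 4 = 588
Step 2: EPC = 588 / 10 = 58.8 ends/cm

58.8 ends/cm


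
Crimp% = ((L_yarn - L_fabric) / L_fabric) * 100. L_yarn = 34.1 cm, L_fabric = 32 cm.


Formula: Crimp% = ((L_yarn - L_fabric) / L_fabric) * 100
Step 1: Extension = 34.1 - 32 = 2.1 cm
Step 2: Crimp% = (2.1 / 32) * 100
Step 3: Crimp% = 0.065625 * 100 = 6.5625% ≈ 6.6%

6.6%


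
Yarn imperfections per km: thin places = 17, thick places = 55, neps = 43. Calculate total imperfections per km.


Formula: Total = thin places + thick places + neps
Total = 17 + 55 + 43
Total = 115 imperfections/km

115 imperfections/km


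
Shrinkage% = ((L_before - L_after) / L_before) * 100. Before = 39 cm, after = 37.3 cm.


Formula: Shrinkage% = ((L_before - L_after) / L_before) * 100
Step 1: Shrinkage = 39 - 37.3 = 1.7 cm
Step 2: Shrinkage% = (1.7 / 39) * 100
Step 3: Shrinkage% = 0.04359 * 100 = 4.359% ≈ 4.4%

4.4%


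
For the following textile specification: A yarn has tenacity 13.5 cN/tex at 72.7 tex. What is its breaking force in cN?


Formula: Breaking force = Tenacity * Linear density
F = 13.5 cN/tex * 72.7 tex
F = 981.45 cN

981.45 cN


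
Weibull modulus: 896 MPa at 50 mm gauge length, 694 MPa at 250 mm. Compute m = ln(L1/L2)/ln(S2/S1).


Formula: m = ln(L1/L2) / ln(S2/S1)
Step 1: ln(L1/L2) = ln(50/250) = -1.60944
Step 2: S2/S1 = 694/896 = 0.77455
Step 3: ln(S2/S1) = ln(0.77455) = -0.25547
Step 4: m = -1.60944 / -0.25547 = 6.30

6.30 (Weibull m)


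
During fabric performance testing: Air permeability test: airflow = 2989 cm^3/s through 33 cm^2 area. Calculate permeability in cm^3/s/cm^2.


Formula: Air Permeability = Airflow / Test Area
AP = 2989 cm^3/s / 33 cm^2
AP = 90.6 cm^3/s/cm^2

90.6 cm^3/s/cm^2


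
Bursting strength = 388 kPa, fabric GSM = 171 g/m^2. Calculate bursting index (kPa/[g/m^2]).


Formula: Bursting Index = Bursting Strength / Fabric GSM
BI = 388 kPa / 171 g/m^2
BI = 2.269 kPa/(g/m^2)

2.269 kPa/(g/m^2)


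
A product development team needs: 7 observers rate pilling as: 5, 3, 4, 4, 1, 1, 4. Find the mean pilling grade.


Formula: Mean = sum / count
Sum = 5 + 3 + 4 + 4 + 1 + 1 + 4 = 22
Mean = 22 / 7 = 3.1

3.1


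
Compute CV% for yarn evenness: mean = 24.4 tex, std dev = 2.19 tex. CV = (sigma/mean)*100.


Formula: CV% = (standard deviation / mean) * 100
Step 1: Ratio = 2.19 / 24.4 = 0.089754
Step 2: CV% = 0.089754 * 100 = 8.9754% ≈ 9.0%

9.0%


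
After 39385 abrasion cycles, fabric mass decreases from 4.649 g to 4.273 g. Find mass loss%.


Formula: Mass loss% = ((m_before - m_after) / m_before) * 100
Step 1: Mass loss = 4.649 - 4.273 = 0.376 g
Step 2: Ratio = 0.376 / 4.649 = 0.0808776
Step 3: Mass loss% = 0.0808776 * 100 = 8.08776% ≈ 8.09%

8.09%


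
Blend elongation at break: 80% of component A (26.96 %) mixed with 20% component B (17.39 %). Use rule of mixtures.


Formula: Blend property = (fraction_A * property_A) + (fraction_B * property_B)
Step 1: Contribution A = 80/100 * 26.96 % = 21.568 %
Step 2: Contribution B = 20/100 * 17.39 % = 3.478 %
Step 3: Blend elongation at break = 21.568 + 3.478 = 25.046 %

25.046 %


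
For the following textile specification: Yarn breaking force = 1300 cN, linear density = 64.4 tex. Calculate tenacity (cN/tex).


Formula: Tenacity = Breaking force / Linear density
Tenacity = 1300 cN / 64.4 tex
Tenacity = 20.19 cN/tex

20.19 cN/tex


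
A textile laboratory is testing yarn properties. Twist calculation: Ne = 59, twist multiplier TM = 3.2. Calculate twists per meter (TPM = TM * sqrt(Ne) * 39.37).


Formula: TPM = TM * sqrt(Ne) * 39.37
Step 1: sqrt(Ne) = sqrt(59) = 7.6811
Step 2: TM * sqrt(Ne) = 3.2 * 7.6811 = 24.5795
Step 3: TPM = 24.5795 * 39.37 = 968 twists/m

968 twists/m


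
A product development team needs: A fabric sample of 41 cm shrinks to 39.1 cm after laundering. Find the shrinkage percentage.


Formula: Shrinkage% = ((L_before - L_after) / L_before) * 100
Step 1: Shrinkage = 41 - 39.1 = 1.9 cm
Step 2: Shrinkage% = (1.9 / 41) * 100
Step 3: Shrinkage% = 0.046341 * 100 = 4.6341% ≈ 4.6%

4.6%


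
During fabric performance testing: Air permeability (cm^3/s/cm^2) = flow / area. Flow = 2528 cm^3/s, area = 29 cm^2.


Formula: Air Permeability = Airflow / Test Area
AP = 2528 cm^3/s / 29 cm^2
AP = 87.2 cm^3/s/cm^2

87.2 cm^3/s/cm^2


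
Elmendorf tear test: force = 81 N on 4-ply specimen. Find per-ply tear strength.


Formula: Per-ply strength = Total force / Number of plies
Per-ply = 81 N / 4
Per-ply = 20.25 N

20.25 N


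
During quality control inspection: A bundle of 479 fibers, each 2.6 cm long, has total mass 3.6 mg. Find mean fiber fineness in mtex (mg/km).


Formula: fineness (mtex) = mass (mg) / total length (km) = (mass_mg / total_length_m) * 1000
Step 1: Convert fiber length: 2.6 cm = 0.026 m
Step 2: Total fiber length = 479 * 0.026 = 12.454 m
Step 3: Linear density = 3.6 mg / 12.454 m = 0.2891 mg/m
Step 4: fineness = 0.2891 * 1000 = 289.1 mtex

289.1 mtex


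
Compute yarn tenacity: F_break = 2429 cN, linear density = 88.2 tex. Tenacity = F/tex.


Formula: Tenacity = Breaking force / Linear density
Tenacity = 2429 cN / 88.2 tex
Tenacity = 27.54 cN/tex

27.54 cN/tex


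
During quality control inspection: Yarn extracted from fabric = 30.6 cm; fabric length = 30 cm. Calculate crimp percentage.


Formula: Crimp% = ((L_yarn - L_fabric) / L_fabric) * 100
Step 1: Extension = 30.6 - 30 = 0.6 cm
Step 2: Crimp% = (0.6 / 30) * 100
Step 3: Crimp% = 0.02 * 100 = 2.0%

2.0%


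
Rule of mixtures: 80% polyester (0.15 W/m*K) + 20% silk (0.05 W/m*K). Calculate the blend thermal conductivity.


Formula: Blend property = (fraction_A * property_A) + (fraction_B * property_B)
Step 1: Contribution A = 80/100 * 0.15 W/m*K = 0.12 W/m*K
Step 2: Contribution B = 20/100 * 0.05 W/m*K = 0.01 W/m*K
Step 3: Blend thermal conductivity = 0.12 + 0.01 = 0.13 W/m*K

0.13 W/m*K


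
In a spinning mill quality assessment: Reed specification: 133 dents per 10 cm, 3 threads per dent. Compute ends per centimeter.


Formula: EPC = (dents per 10 cm * ends per dent) / 10
Step 1: Total ends per 10 cm = 133 * 3 = 399
Step 2: EPC = 399 / 10 = 39.9 ends/cm

39.9 ends/cm


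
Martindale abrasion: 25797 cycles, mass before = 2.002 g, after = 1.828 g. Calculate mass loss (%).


Formula: Mass loss% = ((m_before - m_after) / m_before) * 100
Step 1: Mass loss = 2.002 - 1.828 = 0.174 g
Step 2: Ratio = 0.174 / 2.002 = 0.0869131
Step 3: Mass loss% = 0.0869131 * 100 = 8.69131% ≈ 8.69%

8.69%


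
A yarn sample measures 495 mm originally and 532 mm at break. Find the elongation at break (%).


Formula: Elongation (%) = ((L_break - L0) / L0) * 100
Step 1: Extension = 532 - 495 = 37 mm
Step 2: Elongation = (37 / 495) * 100
Step 3: Elongation = 0.074747 * 100 = 7.4747% ≈ 7.5%

7.5%


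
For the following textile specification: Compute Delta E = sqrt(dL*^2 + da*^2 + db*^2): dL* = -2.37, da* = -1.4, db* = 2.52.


Formula: Delta E = sqrt(dL*^2 + da*^2 + db*^2)
Step 1: dL*^2 = (-2.37)^2 = 5.6169
Step 2: da*^2 = (-1.4)^2 = 1.96
Step 3: db*^2 = 2.52^2 = 6.3504
Step 4: Sum = 5.6169 + 1.96 + 6.3504 = 13.9273
Step 5: Delta E = sqrt(13.9273) = 3.73

3.73 Delta E


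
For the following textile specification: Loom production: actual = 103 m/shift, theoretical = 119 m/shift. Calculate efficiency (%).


Formula: Efficiency% = (Actual output / Theoretical output) * 100
Efficiency% = (103 / 119) * 100
Efficiency% = 0.865546 * 100 = 86.5546% ≈ 86.6%

86.6%


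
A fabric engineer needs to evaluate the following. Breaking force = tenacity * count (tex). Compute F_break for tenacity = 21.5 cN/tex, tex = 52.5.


Formula: Breaking force = Tenacity * Linear density
F = 21.5 cN/tex * 52.5 tex
F = 1128.75 cN

1128.75 cN


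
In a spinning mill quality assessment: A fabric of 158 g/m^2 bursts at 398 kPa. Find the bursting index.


Formula: Bursting Index = Bursting Strength / Fabric GSM
BI = 398 kPa / 158 g/m^2
BI = 2.519 kPa/(g/m^2)

2.519 kPa/(g/m^2)


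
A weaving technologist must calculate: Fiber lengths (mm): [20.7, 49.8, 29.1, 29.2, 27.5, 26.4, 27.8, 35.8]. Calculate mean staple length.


Formula: Mean = sum of lengths / count
Sum = 20.7 + 49.8 + 29.1 + 29.2 + 27.5 + 26.4 + 27.8 + 35.8
Sum = 246.3 mm
Mean = 246.3 / 8 = 30.79 mm

30.79 mm


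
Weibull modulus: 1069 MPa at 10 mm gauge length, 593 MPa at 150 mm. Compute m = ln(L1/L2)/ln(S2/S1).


Formula: m = ln(L1/L2) / ln(S2/S1)
Step 1: ln(L1/L2) = ln(10/150) = -2.70805
Step 2: S2/S1 = 593/1069 = 0.55472
Step 3: ln(S2/S1) = ln(0.55472) = -0.58929
Step 4: m = -2.70805 / -0.58929 = 4.60

4.60 (Weibull m)


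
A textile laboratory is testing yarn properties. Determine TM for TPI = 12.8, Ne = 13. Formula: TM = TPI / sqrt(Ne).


Formula: TM = TPI / sqrt(Ne)
Step 1: sqrt(Ne) = sqrt(13) = 3.6056
Step 2: TM = 12.8 / 3.6056 = 3.55

3.55 TM


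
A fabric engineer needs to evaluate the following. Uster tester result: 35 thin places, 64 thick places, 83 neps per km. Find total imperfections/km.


Formula: Total = thin places + thick places + neps
Total = 35 + 64 + 83
Total = 182 imperfections/km

182 imperfections/km


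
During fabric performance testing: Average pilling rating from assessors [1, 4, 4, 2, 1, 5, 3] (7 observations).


Formula: Mean = sum / count
Sum = 1 + 4 + 4 + 2 + 1 + 5 + 3 = 20
Mean = 20 / 7 = 2.9

2.9


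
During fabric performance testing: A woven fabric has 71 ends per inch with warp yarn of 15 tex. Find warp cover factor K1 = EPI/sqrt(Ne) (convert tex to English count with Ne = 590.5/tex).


Formula: K1 = EPI / sqrt(Ne), with Ne = 590.5 / tex_warp
Step 1: Ne = 590.5 / 15 = 39.367
Step 2: sqrt(Ne) = sqrt(39.367) = 6.2743
Step 3: K1 = 71 / 6.2743 = 11.3

11.3


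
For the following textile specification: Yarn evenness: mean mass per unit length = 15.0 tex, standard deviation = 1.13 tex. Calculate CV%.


Formula: CV% = (standard deviation / mean) * 100
Step 1: Ratio = 1.13 / 15.0 = 0.075333
Step 2: CV% = 0.075333 * 100 = 7.5333% ≈ 7.5%

7.5%


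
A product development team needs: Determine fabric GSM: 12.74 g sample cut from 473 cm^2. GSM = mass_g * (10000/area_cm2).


Formula: GSM = mass_g / area_m2
Step 1: Convert area: 473 cm^2 = 473 / 10000 = 0.0473 m^2
Step 2: GSM = 12.74 g / 0.0473 m^2 = 269.3 g/m^2

269.3 g/m^2


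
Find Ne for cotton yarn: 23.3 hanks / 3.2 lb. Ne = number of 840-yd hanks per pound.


Formula: Ne = hanks / mass_lb
Substituting: Ne = 23.3 / 3.2
Ne = 7.3

7.3 Ne


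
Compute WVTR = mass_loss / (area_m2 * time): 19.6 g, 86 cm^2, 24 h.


Formula: WVTR = mass_loss / (area * time)
Step 1: Convert area: 86 cm^2 = 0.0086 m^2
Step 2: WVTR = 19.6 g / (0.0086 m^2 * 24 h)
Step 3: WVTR = 19.6 / 0.2064 = 95.0 g/m^2/h

95.0 g/m^2/h


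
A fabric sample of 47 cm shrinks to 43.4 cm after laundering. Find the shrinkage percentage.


Formula: Shrinkage% = ((L_before - L_after) / L_before) * 100
Step 1: Shrinkage = 47 - 43.4 = 3.6 cm
Step 2: Shrinkage% = (3.6 / 47) * 100
Step 3: Shrinkage% = 0.076596 * 100 = 7.6596% ≈ 7.7%

7.7%


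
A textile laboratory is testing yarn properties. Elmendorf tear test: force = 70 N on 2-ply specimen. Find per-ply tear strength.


Formula: Per-ply strength = Total force / Number of plies
Per-ply = 70 N / 2
Per-ply = 35 N

35 N


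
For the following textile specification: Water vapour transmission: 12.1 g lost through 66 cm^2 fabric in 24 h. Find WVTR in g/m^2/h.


Formula: WVTR = mass_loss / (area * time)
Step 1: Convert area: 66 cm^2 = 0.0066 m^2
Step 2: WVTR = 12.1 g / (0.0066 m^2 * 24 h)
Step 3: WVTR = 12.1 / 0.1584 = 76.4 g/m^2/h

76.4 g/m^2/h


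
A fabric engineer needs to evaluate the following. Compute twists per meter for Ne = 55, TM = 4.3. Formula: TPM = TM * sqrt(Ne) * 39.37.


Formula: TPM = TM * sqrt(Ne) * 39.37
Step 1: sqrt(Ne) = sqrt(55) = 7.4162
Step 2: TM * sqrt(Ne) = 4.3 * 7.4162 = 31.8897
Step 3: TPM = 31.8897 * 39.37 = 1255 twists/m

1255 twists/m


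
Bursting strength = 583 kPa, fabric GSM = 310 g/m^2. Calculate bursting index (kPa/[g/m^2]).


Formula: Bursting Index = Bursting Strength / Fabric GSM
BI = 583 kPa / 310 g/m^2
BI = 1.881 kPa/(g/m^2)

1.881 kPa/(g/m^2)


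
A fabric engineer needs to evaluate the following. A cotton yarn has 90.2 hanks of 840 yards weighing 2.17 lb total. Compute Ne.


Formula: Ne = hanks / mass_lb
Substituting: Ne = 90.2 / 2.17
Ne = 41.6

41.6 Ne


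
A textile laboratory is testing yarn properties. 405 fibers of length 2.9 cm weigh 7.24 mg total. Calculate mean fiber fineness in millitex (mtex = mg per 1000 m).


Formula: fineness (mtex) = mass (mg) / total length (km) = (mass_mg / total_length_m) * 1000
Step 1: Convert fiber length: 2.9 cm = 0.029 m
Step 2: Total fiber length = 405 * 0.029 = 11.745 m
Step 3: Linear density = 7.24 mg / 11.745 m = 0.6164 mg/m
Step 4: fineness = 0.6164 * 1000 = 616.4 mtex

616.4 mtex


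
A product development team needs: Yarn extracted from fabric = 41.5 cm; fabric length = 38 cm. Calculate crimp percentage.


Formula: Crimp% = ((L_yarn - L_fabric) / L_fabric) * 100
Step 1: Extension = 41.5 - 38 = 3.5 cm
Step 2: Crimp% = (3.5 / 38) * 100
Step 3: Crimp% = 0.092105 * 100 = 9.2105% ≈ 9.2%

9.2%


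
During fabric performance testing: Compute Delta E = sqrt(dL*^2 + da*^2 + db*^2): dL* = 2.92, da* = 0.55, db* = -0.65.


Formula: Delta E = sqrt(dL*^2 + da*^2 + db*^2)
Step 1: dL*^2 = 2.92^2 = 8.5264
Step 2: da*^2 = 0.55^2 = 0.3025
Step 3: db*^2 = (-0.65)^2 = 0.4225
Step 4: Sum = 8.5264 + 0.3025 + 0.4225 = 9.2514
Step 5: Delta E = sqrt(9.2514) = 3.04

3.04 Delta E


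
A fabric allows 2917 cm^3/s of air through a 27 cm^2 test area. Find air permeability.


Formula: Air Permeability = Airflow / Test Area
AP = 2917 cm^3/s / 27 cm^2
AP = 108.0 cm^3/s/cm^2

108.0 cm^3/s/cm^2


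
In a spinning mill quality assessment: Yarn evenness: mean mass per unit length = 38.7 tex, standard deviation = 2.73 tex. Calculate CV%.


Formula: CV% = (standard deviation / mean) * 100
Step 1: Ratio = 2.73 / 38.7 = 0.070543
Step 2: CV% = 0.070543 * 100 = 7.0543% ≈ 7.1%

7.1%


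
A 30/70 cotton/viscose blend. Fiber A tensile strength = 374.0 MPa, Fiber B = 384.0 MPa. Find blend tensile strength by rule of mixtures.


Formula: Blend property = (fraction_A * property_A) + (fraction_B * property_B)
Step 1: Contribution A = 30/100 * 374.0 MPa = 112.2 MPa
Step 2: Contribution B = 70/100 * 384.0 MPa = 268.8 MPa
Step 3: Blend tensile strength = 112.2 + 268.8 = 381.0 MPa

381.0 MPa


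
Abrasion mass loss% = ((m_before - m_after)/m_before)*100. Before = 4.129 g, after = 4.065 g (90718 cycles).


Formula: Mass loss% = ((m_before - m_after) / m_before) * 100
Step 1: Mass loss = 4.129 - 4.065 = 0.064 g
Step 2: Ratio = 0.064 / 4.129 = 0.0155001
Step 3: Mass loss% = 0.0155001 * 100 = 1.55001% ≈ 1.55%

1.55%


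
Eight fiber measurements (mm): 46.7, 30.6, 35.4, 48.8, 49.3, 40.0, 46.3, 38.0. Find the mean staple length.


Formula: Mean = sum of lengths / count
Sum = 46.7 + 30.6 + 35.4 + 48.8 + 49.3 + 40.0 + 46.3 + 38.0
Sum = 335.1 mm
Mean = 335.1 / 8 = 41.89 mm

41.89 mm


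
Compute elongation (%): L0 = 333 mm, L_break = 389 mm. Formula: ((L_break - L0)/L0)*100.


Formula: Elongation (%) = ((L_break - L0) / L0) * 100
Step 1: Extension = 389 - 333 = 56 mm
Step 2: Elongation = (56 / 333) * 100
Step 3: Elongation = 0.168168 * 100 = 16.8168% ≈ 16.8%

16.8%


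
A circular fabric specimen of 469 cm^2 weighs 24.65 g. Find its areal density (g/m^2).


Formula: GSM = mass_g / area_m2
Step 1: Convert area: 469 cm^2 = 469 / 10000 = 0.0469 m^2
Step 2: GSM = 24.65 g / 0.0469 m^2 = 525.6 g/m^2

525.6 g/m^2


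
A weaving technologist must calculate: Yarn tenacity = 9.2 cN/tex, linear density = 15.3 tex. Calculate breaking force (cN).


Formula: Breaking force = Tenacity * Linear density
F = 9.2 cN/tex * 15.3 tex
F = 140.76 cN

140.76 cN


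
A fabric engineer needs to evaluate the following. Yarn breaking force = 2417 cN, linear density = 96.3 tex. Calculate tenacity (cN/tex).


Formula: Tenacity = Breaking force / Linear density
Tenacity = 2417 cN / 96.3 tex
Tenacity = 25.10 cN/tex

25.10 cN/tex


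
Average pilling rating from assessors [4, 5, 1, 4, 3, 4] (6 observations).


Formula: Mean = sum / count
Sum = 4 + 5 + 1 + 4 + 3 + 4 = 21
Mean = 21 / 6 = 3.5

3.5


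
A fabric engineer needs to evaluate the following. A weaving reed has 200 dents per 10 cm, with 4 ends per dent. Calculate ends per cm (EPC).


Formula: EPC = (dents per 10 cm * ends per dent) / 10
Step 1: Total ends per 10 cm = 200 * 4 = 800
Step 2: EPC = 800 / 10 = 80.0 ends/cm

80.0 ends/cm


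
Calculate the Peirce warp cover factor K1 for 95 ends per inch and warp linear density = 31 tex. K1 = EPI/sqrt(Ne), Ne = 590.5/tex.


Formula: K1 = EPI / sqrt(Ne), with Ne = 590.5 / tex_warp
Step 1: Ne = 590.5 / 31 = 19.048
Step 2: sqrt(Ne) = sqrt(19.048) = 4.3644
Step 3: K1 = 95 / 4.3644 = 21.8

21.8


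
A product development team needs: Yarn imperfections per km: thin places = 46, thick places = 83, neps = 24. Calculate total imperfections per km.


Formula: Total = thin places + thick places + neps
Total = 46 + 83 + 24
Total = 153 imperfections/km

153 imperfections/km


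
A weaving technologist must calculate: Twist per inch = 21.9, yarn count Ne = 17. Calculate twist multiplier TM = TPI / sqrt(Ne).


Formula: TM = TPI / sqrt(Ne)
Step 1: sqrt(Ne) = sqrt(17) = 4.1231
Step 2: TM = 21.9 / 4.1231 = 5.31

5.31 TM


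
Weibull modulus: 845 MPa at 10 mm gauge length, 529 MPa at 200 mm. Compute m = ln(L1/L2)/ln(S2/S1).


Formula: m = ln(L1/L2) / ln(S2/S1)
Step 1: ln(L1/L2) = ln(10/200) = -2.99573
Step 2: S2/S1 = 529/845 = 0.62604
Step 3: ln(S2/S1) = ln(0.62604) = -0.46834
Step 4: m = -2.99573 / -0.46834 = 6.40

6.40 (Weibull m)


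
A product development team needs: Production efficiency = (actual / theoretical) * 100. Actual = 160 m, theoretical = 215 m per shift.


Formula: Efficiency% = (Actual output / Theoretical output) * 100
Efficiency% = (160 / 215) * 100
Efficiency% = 0.744186 * 100 = 74.4186% ≈ 74.4%

74.4%


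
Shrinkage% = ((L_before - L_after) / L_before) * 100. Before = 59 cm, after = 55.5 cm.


Formula: Shrinkage% = ((L_before - L_after) / L_before) * 100
Step 1: Shrinkage = 59 - 55.5 = 3.5 cm
Step 2: Shrinkage% = (3.5 / 59) * 100
Step 3: Shrinkage% = 0.059322 * 100 = 5.9322% ≈ 5.9%

5.9%


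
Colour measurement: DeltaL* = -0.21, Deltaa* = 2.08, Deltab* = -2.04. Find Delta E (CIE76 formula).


Formula: Delta E = sqrt(dL*^2 + da*^2 + db*^2)
Step 1: dL*^2 = (-0.21)^2 = 0.0441
Step 2: da*^2 = 2.08^2 = 4.3264
Step 3: db*^2 = (-2.04)^2 = 4.1616
Step 4: Sum = 0.0441 + 4.3264 + 4.1616 = 8.5321
Step 5: Delta E = sqrt(8.5321) = 2.92

2.92 Delta E


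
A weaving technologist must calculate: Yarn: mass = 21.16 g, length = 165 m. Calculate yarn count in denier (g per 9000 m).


Formula: den = (mass_g / length_m) * 9000
Substituting: den = (21.16 / 165) * 9000
Intermediate: 21.16 / 165 = 0.12824242 g/m
den = 0.12824242 * 9000 = 1154.2 denier

1154.2 denier


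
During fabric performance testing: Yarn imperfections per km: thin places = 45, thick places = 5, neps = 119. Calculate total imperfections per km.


Formula: Total = thin places + thick places + neps
Total = 45 + 5 + 119
Total = 169 imperfections/km

169 imperfections/km


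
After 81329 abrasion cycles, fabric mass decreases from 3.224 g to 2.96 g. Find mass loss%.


Formula: Mass loss% = ((m_before - m_after) / m_before) * 100
Step 1: Mass loss = 3.224 - 2.96 = 0.264 g
Step 2: Ratio = 0.264 / 3.224 = 0.0818859
Step 3: Mass loss% = 0.0818859 * 100 = 8.18859% ≈ 8.19%

8.19%


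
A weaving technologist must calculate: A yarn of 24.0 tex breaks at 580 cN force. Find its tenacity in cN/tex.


Formula: Tenacity = Breaking force / Linear density
Tenacity = 580 cN / 24.0 tex
Tenacity = 24.17 cN/tex

24.17 cN/tex


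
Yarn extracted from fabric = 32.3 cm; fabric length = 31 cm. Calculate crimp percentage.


Formula: Crimp% = ((L_yarn - L_fabric) / L_fabric) * 100
Step 1: Extension = 32.3 - 31 = 1.3 cm
Step 2: Crimp% = (1.3 / 31) * 100
Step 3: Crimp% = 0.041935 * 100 = 4.1935% ≈ 4.2%

4.2%


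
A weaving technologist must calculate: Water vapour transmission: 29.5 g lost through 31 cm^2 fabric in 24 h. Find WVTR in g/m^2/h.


Formula: WVTR = mass_loss / (area * time)
Step 1: Convert area: 31 cm^2 = 0.0031 m^2
Step 2: WVTR = 29.5 g / (0.0031 m^2 * 24 h)
Step 3: WVTR = 29.5 / 0.0744 = 396.5 g/m^2/h

396.5 g/m^2/h


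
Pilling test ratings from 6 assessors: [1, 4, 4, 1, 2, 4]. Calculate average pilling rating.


Formula: Mean = sum / count
Sum = 1 + 4 + 4 + 1 + 2 + 4 = 16
Mean = 16 / 6 = 2.7

2.7


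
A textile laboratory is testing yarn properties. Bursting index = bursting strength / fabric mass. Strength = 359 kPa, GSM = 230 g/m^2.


Formula: Bursting Index = Bursting Strength / Fabric GSM
BI = 359 kPa / 230 g/m^2
BI = 1.561 kPa/(g/m^2)

1.561 kPa/(g/m^2)


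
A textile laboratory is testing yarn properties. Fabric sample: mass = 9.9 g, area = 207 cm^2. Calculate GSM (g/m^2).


Formula: GSM = mass_g / area_m2
Step 1: Convert area: 207 cm^2 = 207 / 10000 = 0.0207 m^2
Step 2: GSM = 9.9 g / 0.0207 m^2 = 478.3 g/m^2

478.3 g/m^2


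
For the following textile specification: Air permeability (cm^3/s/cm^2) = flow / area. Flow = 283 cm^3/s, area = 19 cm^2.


Formula: Air Permeability = Airflow / Test Area
AP = 283 cm^3/s / 19 cm^2
AP = 14.9 cm^3/s/cm^2

14.9 cm^3/s/cm^2


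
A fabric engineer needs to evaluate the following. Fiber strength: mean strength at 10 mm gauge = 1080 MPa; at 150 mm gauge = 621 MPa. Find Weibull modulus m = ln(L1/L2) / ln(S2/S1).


Formula: m = ln(L1/L2) / ln(S2/S1)
Step 1: ln(L1/L2) = ln(10/150) = -2.70805
Step 2: S2/S1 = 621/1080 = 0.575
Step 3: ln(S2/S1) = ln(0.575) = -0.55339
Step 4: m = -2.70805 / -0.55339 = 4.89

4.89 (Weibull m)


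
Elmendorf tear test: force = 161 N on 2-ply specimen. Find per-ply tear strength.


Formula: Per-ply strength = Total force / Number of plies
Per-ply = 161 N / 2
Per-ply = 80.5 N

80.5 N


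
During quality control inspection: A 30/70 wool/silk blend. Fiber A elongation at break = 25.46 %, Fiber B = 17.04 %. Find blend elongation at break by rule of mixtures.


Formula: Blend property = (fraction_A * property_A) + (fraction_B * property_B)
Step 1: Contribution A = 30/100 * 25.46 % = 7.638 %
Step 2: Contribution B = 70/100 * 17.04 % = 11.928 %
Step 3: Blend elongation at break = 7.638 + 11.928 = 19.566 %

19.566 %


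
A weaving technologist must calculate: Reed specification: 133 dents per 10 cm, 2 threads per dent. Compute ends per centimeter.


Formula: EPC = (dents per 10 cm * ends per dent) / 10
Step 1: Total ends per 10 cm = 133 * 2 = 266
Step 2: EPC = 266 / 10 = 26.6 ends/cm

26.6 ends/cm


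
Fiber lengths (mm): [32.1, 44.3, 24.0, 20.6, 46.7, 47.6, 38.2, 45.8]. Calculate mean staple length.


Formula: Mean = sum of lengths / count
Sum = 32.1 + 44.3 + 24.0 + 20.6 + 46.7 + 47.6 + 38.2 + 45.8
Sum = 299.3 mm
Mean = 299.3 / 8 = 37.41 mm

37.41 mm


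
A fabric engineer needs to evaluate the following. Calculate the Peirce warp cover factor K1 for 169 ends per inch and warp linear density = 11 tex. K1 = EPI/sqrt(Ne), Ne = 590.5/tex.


Formula: K1 = EPI / sqrt(Ne), with Ne = 590.5 / tex_warp
Step 1: Ne = 590.5 / 11 = 53.682
Step 2: sqrt(Ne) = sqrt(53.682) = 7.3268
Step 3: K1 = 169 / 7.3268 = 23.1

23.1


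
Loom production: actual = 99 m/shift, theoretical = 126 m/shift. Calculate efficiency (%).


Formula: Efficiency% = (Actual output / Theoretical output) * 100
Efficiency% = (99 / 126) * 100
Efficiency% = 0.785714 * 100 = 78.5714% ≈ 78.6%

78.6%


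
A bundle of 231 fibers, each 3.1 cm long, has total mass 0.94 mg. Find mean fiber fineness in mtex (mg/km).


Formula: fineness (mtex) = mass (mg) / total length (km) = (mass_mg / total_length_m) * 1000
Step 1: Convert fiber length: 3.1 cm = 0.031 m
Step 2: Total fiber length = 231 * 0.031 = 7.161 m
Step 3: Linear density = 0.94 mg / 7.161 m = 0.1313 mg/m
Step 4: fineness = 0.1313 * 1000 = 131.3 mtex

131.3 mtex


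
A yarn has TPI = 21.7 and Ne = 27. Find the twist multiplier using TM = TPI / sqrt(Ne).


Formula: TM = TPI / sqrt(Ne)
Step 1: sqrt(Ne) = sqrt(27) = 5.1962
Step 2: TM = 21.7 / 5.1962 = 4.18

4.18 TM


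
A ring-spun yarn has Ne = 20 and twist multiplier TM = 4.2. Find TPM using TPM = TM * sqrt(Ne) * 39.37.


Formula: TPM = TM * sqrt(Ne) * 39.37
Step 1: sqrt(Ne) = sqrt(20) = 4.4721
Step 2: TM * sqrt(Ne) = 4.2 * 4.4721 = 18.7828
Step 3: TPM = 18.7828 * 39.37 = 739 twists/m

739 twists/m


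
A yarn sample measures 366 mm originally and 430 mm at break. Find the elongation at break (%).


Formula: Elongation (%) = ((L_break - L0) / L0) * 100
Step 1: Extension = 430 - 366 = 64 mm
Step 2: Elongation = (64 / 366) * 100
Step 3: Elongation = 0.174863 * 100 = 17.4863% ≈ 17.5%

17.5%


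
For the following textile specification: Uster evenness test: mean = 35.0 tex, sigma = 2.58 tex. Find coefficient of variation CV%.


Formula: CV% = (standard deviation / mean) * 100
Step 1: Ratio = 2.58 / 35.0 = 0.073714
Step 2: CV% = 0.073714 * 100 = 7.3714% ≈ 7.4%

7.4%


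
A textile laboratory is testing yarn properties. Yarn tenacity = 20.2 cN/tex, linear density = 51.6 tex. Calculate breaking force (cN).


Formula: Breaking force = Tenacity * Linear density
F = 20.2 cN/tex * 51.6 tex
F = 1042.32 cN

1042.32 cN


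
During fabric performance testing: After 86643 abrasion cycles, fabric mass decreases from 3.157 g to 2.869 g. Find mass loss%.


Formula: Mass loss% = ((m_before - m_after) / m_before) * 100
Step 1: Mass loss = 3.157 - 2.869 = 0.288 g
Step 2: Ratio = 0.288 / 3.157 = 0.0912258
Step 3: Mass loss% = 0.0912258 * 100 = 9.12258% ≈ 9.12%

9.12%


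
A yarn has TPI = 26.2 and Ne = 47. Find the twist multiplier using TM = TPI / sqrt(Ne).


Formula: TM = TPI / sqrt(Ne)
Step 1: sqrt(Ne) = sqrt(47) = 6.8557
Step 2: TM = 26.2 / 6.8557 = 3.82

3.82 TM


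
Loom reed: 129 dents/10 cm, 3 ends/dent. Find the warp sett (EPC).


Formula: EPC = (dents per 10 cm * ends per dent) / 10
Step 1: Total ends per 10 cm = 129 * 3 = 387
Step 2: EPC = 387 / 10 = 38.7 ends/cm

38.7 ends/cm


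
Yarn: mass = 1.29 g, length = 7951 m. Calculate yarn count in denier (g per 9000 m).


Formula: den = (mass_g / length_m) * 9000
Substituting: den = (1.29 / 7951) * 9000
Intermediate: 1.29 / 7951 = 0.00016224 g/m
den = 0.00016224 * 9000 = 1.5 denier

1.5 denier


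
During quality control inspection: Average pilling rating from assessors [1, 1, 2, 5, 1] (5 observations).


Formula: Mean = sum / count
Sum = 1 + 1 + 2 + 5 + 1 = 10
Mean = 10 / 5 = 2.0

2.0


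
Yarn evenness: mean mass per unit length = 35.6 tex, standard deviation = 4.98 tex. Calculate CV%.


Formula: CV% = (standard deviation / mean) * 100
Step 1: Ratio = 4.98 / 35.6 = 0.139888
Step 2: CV% = 0.139888 * 100 = 13.9888% ≈ 14.0%

14.0%


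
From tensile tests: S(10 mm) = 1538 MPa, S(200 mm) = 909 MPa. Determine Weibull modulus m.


Formula: m = ln(L1/L2) / ln(S2/S1)
Step 1: ln(L1/L2) = ln(10/200) = -2.99573
Step 2: S2/S1 = 909/1538 = 0.59103
Step 3: ln(S2/S1) = ln(0.59103) = -0.52589
Step 4: m = -2.99573 / -0.52589 = 5.70

5.70 (Weibull m)


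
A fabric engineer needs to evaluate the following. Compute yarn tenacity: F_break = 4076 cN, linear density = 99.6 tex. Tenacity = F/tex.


Formula: Tenacity = Breaking force / Linear density
Tenacity = 4076 cN / 99.6 tex
Tenacity = 40.92 cN/tex

40.92 cN/tex


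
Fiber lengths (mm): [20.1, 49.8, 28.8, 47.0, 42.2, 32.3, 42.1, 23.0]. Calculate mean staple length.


Formula: Mean = sum of lengths / count
Sum = 20.1 + 49.8 + 28.8 + 47.0 + 42.2 + 32.3 + 42.1 + 23.0
Sum = 285.3 mm
Mean = 285.3 / 8 = 35.66 mm

35.66 mm


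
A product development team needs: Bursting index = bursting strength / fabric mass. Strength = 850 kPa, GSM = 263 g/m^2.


Formula: Bursting Index = Bursting Strength / Fabric GSM
BI = 850 kPa / 263 g/m^2
BI = 3.232 kPa/(g/m^2)

3.232 kPa/(g/m^2)


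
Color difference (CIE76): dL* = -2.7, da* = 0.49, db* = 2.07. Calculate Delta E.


Formula: Delta E = sqrt(dL*^2 + da*^2 + db*^2)
Step 1: dL*^2 = (-2.7)^2 = 7.29
Step 2: da*^2 = 0.49^2 = 0.2401
Step 3: db*^2 = 2.07^2 = 4.2849
Step 4: Sum = 7.29 + 0.2401 + 4.2849 = 11.815
Step 5: Delta E = sqrt(11.815) = 3.44

3.44 Delta E


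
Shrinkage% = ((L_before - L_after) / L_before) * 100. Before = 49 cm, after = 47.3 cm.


Formula: Shrinkage% = ((L_before - L_after) / L_before) * 100
Step 1: Shrinkage = 49 - 47.3 = 1.7 cm
Step 2: Shrinkage% = (1.7 / 49) * 100
Step 3: Shrinkage% = 0.034694 * 100 = 3.4694% ≈ 3.5%

3.5%


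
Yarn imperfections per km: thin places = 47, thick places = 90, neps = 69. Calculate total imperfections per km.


Formula: Total = thin places + thick places + neps
Total = 47 + 90 + 69
Total = 206 imperfections/km

206 imperfections/km


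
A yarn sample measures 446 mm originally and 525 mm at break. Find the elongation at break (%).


Formula: Elongation (%) = ((L_break - L0) / L0) * 100
Step 1: Extension = 525 - 446 = 79 mm
Step 2: Elongation = (79 / 446) * 100
Step 3: Elongation = 0.17713 * 100 = 17.713% ≈ 17.7%

17.7%


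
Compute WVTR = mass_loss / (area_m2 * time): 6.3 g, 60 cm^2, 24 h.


Formula: WVTR = mass_loss / (area * time)
Step 1: Convert area: 60 cm^2 = 0.006 m^2
Step 2: WVTR = 6.3 g / (0.006 m^2 * 24 h)
Step 3: WVTR = 6.3 / 0.144 = 43.8 g/m^2/h

43.8 g/m^2/h


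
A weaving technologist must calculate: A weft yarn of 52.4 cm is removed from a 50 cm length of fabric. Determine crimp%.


Formula: Crimp% = ((L_yarn - L_fabric) / L_fabric) * 100
Step 1: Extension = 52.4 - 50 = 2.4 cm
Step 2: Crimp% = (2.4 / 50) * 100
Step 3: Crimp% = 0.048 * 100 = 4.8%

4.8%


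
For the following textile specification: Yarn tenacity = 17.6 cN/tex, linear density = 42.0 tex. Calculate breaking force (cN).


Formula: Breaking force = Tenacity * Linear density
F = 17.6 cN/tex * 42.0 tex
F = 739.20 cN

739.20 cN


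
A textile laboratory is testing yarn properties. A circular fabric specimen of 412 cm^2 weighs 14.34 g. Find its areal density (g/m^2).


Formula: GSM = mass_g / area_m2
Step 1: Convert area: 412 cm^2 = 412 / 10000 = 0.0412 m^2
Step 2: GSM = 14.34 g / 0.0412 m^2 = 348.1 g/m^2

348.1 g/m^2


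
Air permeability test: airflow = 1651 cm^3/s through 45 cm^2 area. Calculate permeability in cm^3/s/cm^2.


Formula: Air Permeability = Airflow / Test Area
AP = 1651 cm^3/s / 45 cm^2
AP = 36.7 cm^3/s/cm^2

36.7 cm^3/s/cm^2


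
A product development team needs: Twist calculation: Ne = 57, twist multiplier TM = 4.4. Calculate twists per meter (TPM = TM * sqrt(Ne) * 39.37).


Formula: TPM = TM * sqrt(Ne) * 39.37
Step 1: sqrt(Ne) = sqrt(57) = 7.5498
Step 2: TM * sqrt(Ne) = 4.4 * 7.5498 = 33.2191
Step 3: TPM = 33.2191 * 39.37 = 1308 twists/m

1308 twists/m


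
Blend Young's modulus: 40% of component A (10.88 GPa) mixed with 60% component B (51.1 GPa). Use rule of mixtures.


Formula: Blend property = (fraction_A * property_A) + (fraction_B * property_B)
Step 1: Contribution A = 40/100 * 10.88 GPa = 4.352 GPa
Step 2: Contribution B = 60/100 * 51.1 GPa = 30.66 GPa
Step 3: Blend Young's modulus = 4.352 + 30.66 = 35.012 GPa

35.012 GPa


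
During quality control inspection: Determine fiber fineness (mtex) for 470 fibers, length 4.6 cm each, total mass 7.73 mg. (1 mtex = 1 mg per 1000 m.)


Formula: fineness (mtex) = mass (mg) / total length (km) = (mass_mg / total_length_m) * 1000
Step 1: Convert fiber length: 4.6 cm = 0.046 m
Step 2: Total fiber length = 470 * 0.046 = 21.62 m
Step 3: Linear density = 7.73 mg / 21.62 m = 0.3575 mg/m
Step 4: fineness = 0.3575 * 1000 = 357.5 mtex

357.5 mtex


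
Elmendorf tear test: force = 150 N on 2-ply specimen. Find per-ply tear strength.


Formula: Per-ply strength = Total force / Number of plies
Per-ply = 150 N / 2
Per-ply = 75 N

75 N


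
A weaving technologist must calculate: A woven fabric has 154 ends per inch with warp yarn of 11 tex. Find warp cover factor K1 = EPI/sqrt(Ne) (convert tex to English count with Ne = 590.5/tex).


Formula: K1 = EPI / sqrt(Ne), with Ne = 590.5 / tex_warp
Step 1: Ne = 590.5 / 11 = 53.682
Step 2: sqrt(Ne) = sqrt(53.682) = 7.3268
Step 3: K1 = 154 / 7.3268 = 21.0

21.0


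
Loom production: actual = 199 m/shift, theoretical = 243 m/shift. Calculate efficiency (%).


Formula: Efficiency% = (Actual output / Theoretical output) * 100
Efficiency% = (199 / 243) * 100
Efficiency% = 0.81893 * 100 = 81.893% ≈ 81.9%

81.9%


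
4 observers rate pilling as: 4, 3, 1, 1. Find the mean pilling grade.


Formula: Mean = sum / count
Sum = 4 + 3 + 1 + 1 = 9
Mean = 9 / 4 = 2.3

2.3


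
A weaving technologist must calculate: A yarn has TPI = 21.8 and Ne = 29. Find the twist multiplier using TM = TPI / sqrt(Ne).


Formula: TM = TPI / sqrt(Ne)
Step 1: sqrt(Ne) = sqrt(29) = 5.3852
Step 2: TM = 21.8 / 5.3852 = 4.05

4.05 TM


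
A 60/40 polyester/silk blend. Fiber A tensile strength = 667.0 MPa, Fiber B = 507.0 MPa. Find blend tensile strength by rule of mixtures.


Formula: Blend property = (fraction_A * property_A) + (fraction_B * property_B)
Step 1: Contribution A = 60/100 * 667.0 MPa = 400.2 MPa
Step 2: Contribution B = 40/100 * 507.0 MPa = 202.8 MPa
Step 3: Blend tensile strength = 400.2 + 202.8 = 603.0 MPa

603.0 MPa


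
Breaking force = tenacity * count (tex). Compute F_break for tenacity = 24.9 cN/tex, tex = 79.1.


Formula: Breaking force = Tenacity * Linear density
F = 24.9 cN/tex * 79.1 tex
F = 1969.59 cN

1969.59 cN
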